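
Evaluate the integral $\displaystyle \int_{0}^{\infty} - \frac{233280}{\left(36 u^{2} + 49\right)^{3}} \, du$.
$- \frac{7290 \pi}{16807}$

Start from the standard arctangent integral
$$J(a) = \int_{0}^{\infty} - \frac{5}{a^{2} + u^{2}} \, du = - \frac{5 \pi}{2 a}.$$

Differentiating under the integral sign with respect to $a$,
$$\frac{dJ}{da} = \int_{0}^{\infty} \frac{10 a}{\left(a^{2} + u^{2}\right)^{2}} \, du = \frac{5 \pi}{2 a^{2}},$$
so $\int_{0}^{\infty} - \frac{5}{\left(a^{2} + u^{2}\right)^{2}} \, du = - \frac{5 \pi}{4 a^{3}}$.

Repeating — each differentiation of $1/(u^2+a^2)^j$ produces $-2ja/(u^2+a^2)^{j+1}$ — and dividing through by $-2ja$ at each step yields, after $2$ differentiations in total,
$$\int_{0}^{\infty} - \frac{5}{\left(a^{2} + u^{2}\right)^{3}} \, du = - \frac{15 \pi}{16 a^{5}}.$$

Setting $a = \frac{7}{6}$:
$$I = - \frac{7290 \pi}{16807}.$$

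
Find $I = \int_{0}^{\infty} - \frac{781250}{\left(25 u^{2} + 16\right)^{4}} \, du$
$- \frac{390625 \pi}{262144}$

Recall the elementary integral
$$J(a) = \int_{0}^{\infty} - \frac{2}{a^{2} + u^{2}} \, du = - \frac{\pi}{a}.$$

Differentiating under the integral sign with respect to $a$,
$$\frac{dJ}{da} = \int_{0}^{\infty} \frac{4 a}{\left(a^{2} + u^{2}\right)^{2}} \, du = \frac{\pi}{a^{2}},$$
so $\int_{0}^{\infty} - \frac{2}{\left(a^{2} + u^{2}\right)^{2}} \, du = - \frac{\pi}{2 a^{3}}$.

Repeating — each differentiation of $1/(u^2+a^2)^j$ produces $-2ja/(u^2+a^2)^{j+1}$ — and dividing through by $-2ja$ at each step yields, after $3$ differentiations in total,
$$\int_{0}^{\infty} - \frac{2}{\left(a^{2} + u^{2}\right)^{4}} \, du = - \frac{5 \pi}{16 a^{7}}.$$

Setting $a = \frac{4}{5}$:
$$I = - \frac{390625 \pi}{262144}.$$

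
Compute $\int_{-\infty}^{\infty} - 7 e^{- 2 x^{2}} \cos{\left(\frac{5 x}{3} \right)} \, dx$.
$- \frac{7 \sqrt{2} \sqrt{\pi}}{2 e^{\frac{25}{72}}}$

Let $b$ denote the cosine frequency and define $I(b) = \int_{-\infty}^{\infty} - 7 e^{- 2 x^{2}} \cos{\left(b x \right)} \, dx$.

Differentiating under the integral sign,
$$I'(b) = \int_{-\infty}^{\infty} 7 x e^{- 2 x^{2}} \sin{\left(b x \right)} \, dx.$$

Integrate $\int_{-\infty}^{\infty} x \sin(b x)\, e^{- 2 x^{2}}\, dx$ by parts with $u = \sin(b x)$ and $dv = x\, e^{- 2 x^{2}}\, dx$, giving $v = - \frac{e^{- 2 x^{2}}}{4}$. The boundary term vanishes and
$$\int_{-\infty}^{\infty} x \sin(b x)\, e^{- 2 x^{2}}\, dx = \frac{b}{4} \int_{-\infty}^{\infty} \cos(b x)\, e^{- 2 x^{2}}\, dx,$$
so $I'(b) = - \frac{b}{4}\, I(b)$.

This is a separable first-order ODE; solving with the initial condition $I(0) = \int_{-\infty}^{\infty} - 7 e^{- 2 x^{2}}\,dx = - \frac{7 \sqrt{2} \sqrt{\pi}}{2}$ gives
$$I(b) = - \frac{7 \sqrt{2} \sqrt{\pi} e^{- \frac{b^{2}}{8}}}{2}.$$

Setting $b = \frac{5}{3}$:
$$I = - \frac{7 \sqrt{2} \sqrt{\pi}}{2 e^{\frac{25}{72}}}.$$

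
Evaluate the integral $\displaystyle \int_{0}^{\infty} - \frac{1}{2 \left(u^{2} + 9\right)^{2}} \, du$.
$- \frac{\pi}{216}$

Start from the standard arctangent integral
$$J(a) = \int_{0}^{\infty} - \frac{1}{2 \left(a^{2} + u^{2}\right)} \, du = - \frac{\pi}{4 a}.$$

Differentiating under the integral sign with respect to $a$,
$$\frac{dJ}{da} = \int_{0}^{\infty} \frac{a}{\left(a^{2} + u^{2}\right)^{2}} \, du = \frac{\pi}{4 a^{2}},$$
so $\int_{0}^{\infty} - \frac{1}{2 \left(a^{2} + u^{2}\right)^{2}} \, du = - \frac{\pi}{8 a^{3}}$.

Setting $a = 3$:
$$I = - \frac{\pi}{216}.$$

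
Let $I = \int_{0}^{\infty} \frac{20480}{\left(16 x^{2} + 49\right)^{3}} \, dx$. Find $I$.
$\frac{960 \pi}{16807}$

Start from the standard arctangent integral
$$J(a) = \int_{0}^{\infty} \frac{5}{a^{2} + x^{2}} \, dx = \frac{5 \pi}{2 a}.$$

Differentiating under the integral sign with respect to $a$,
$$\frac{dJ}{da} = \int_{0}^{\infty} - \frac{10 a}{\left(a^{2} + x^{2}\right)^{2}} \, dx = - \frac{5 \pi}{2 a^{2}},$$
so $\int_{0}^{\infty} \frac{5}{\left(a^{2} + x^{2}\right)^{2}} \, dx = \frac{5 \pi}{4 a^{3}}$.

Repeating — each differentiation of $1/(x^2+a^2)^j$ produces $-2ja/(x^2+a^2)^{j+1}$ — and dividing through by $-2ja$ at each step yields, after $2$ differentiations in total,
$$\int_{0}^{\infty} \frac{5}{\left(a^{2} + x^{2}\right)^{3}} \, dx = \frac{15 \pi}{16 a^{5}}.$$

Setting $a = \frac{7}{4}$:
$$I = \frac{960 \pi}{16807}.$$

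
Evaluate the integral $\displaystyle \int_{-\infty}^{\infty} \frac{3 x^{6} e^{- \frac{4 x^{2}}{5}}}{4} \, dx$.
$\frac{5625 \sqrt{5} \sqrt{\pi}}{4096}$

Start from the elementary integral
$$J(a) = \int_{-\infty}^{\infty} \frac{3 e^{- a x^{2}}}{4} \, dx = \frac{3 \sqrt{\pi}}{4 \sqrt{a}}.$$

Differentiating under the integral sign brings down a factor of $(-x^2)$:
$$\frac{dJ}{da} = \int_{-\infty}^{\infty} - \frac{3 x^{2} e^{- a x^{2}}}{4} \, dx = - \frac{3 \sqrt{\pi}}{8 a^{\frac{3}{2}}}.$$

Repeating $3$ times in total — each differentiation brings down another $(-x^2)$ — gives
$$\frac{d^{3}J}{da^{3}} = \int_{-\infty}^{\infty} - \frac{3 x^{6} e^{- a x^{2}}}{4} \, dx = - \frac{45 \sqrt{\pi}}{32 a^{\frac{7}{2}}},$$
and the integrand here is $(-1)^{3}$ times the target integrand, so $I = (-1)^{3}\,\frac{d^{3}J}{da^{3}} = \frac{45 \sqrt{\pi}}{32 a^{\frac{7}{2}}}$.

Setting $a = \frac{4}{5}$:
$$I = \frac{5625 \sqrt{5} \sqrt{\pi}}{4096}.$$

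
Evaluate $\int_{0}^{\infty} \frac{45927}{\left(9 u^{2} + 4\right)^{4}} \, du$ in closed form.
$\frac{76545 \pi}{4096}$

Begin with the known result
$$J(a) = \int_{0}^{\infty} \frac{7}{a^{2} + u^{2}} \, du = \frac{7 \pi}{2 a}.$$

Differentiating under the integral sign with respect to $a$,
$$\frac{dJ}{da} = \int_{0}^{\infty} - \frac{14 a}{\left(a^{2} + u^{2}\right)^{2}} \, du = - \frac{7 \pi}{2 a^{2}},$$
so $\int_{0}^{\infty} \frac{7}{\left(a^{2} + u^{2}\right)^{2}} \, du = \frac{7 \pi}{4 a^{3}}$.

Repeating — each differentiation of $1/(u^2+a^2)^j$ produces $-2ja/(u^2+a^2)^{j+1}$ — and dividing through by $-2ja$ at each step yields, after $3$ differentiations in total,
$$\int_{0}^{\infty} \frac{7}{\left(a^{2} + u^{2}\right)^{4}} \, du = \frac{35 \pi}{32 a^{7}}.$$

Setting $a = \frac{2}{3}$:
$$I = \frac{76545 \pi}{4096}.$$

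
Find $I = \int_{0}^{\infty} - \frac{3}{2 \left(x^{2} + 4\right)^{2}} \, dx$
$- \frac{3 \pi}{64}$

Start from the standard arctangent integral
$$J(a) = \int_{0}^{\infty} - \frac{3}{2 \left(a^{2} + x^{2}\right)} \, dx = - \frac{3 \pi}{4 a}.$$

Differentiating under the integral sign with respect to $a$,
$$\frac{dJ}{da} = \int_{0}^{\infty} \frac{3 a}{\left(a^{2} + x^{2}\right)^{2}} \, dx = \frac{3 \pi}{4 a^{2}},$$
so $\int_{0}^{\infty} - \frac{3}{2 \left(a^{2} + x^{2}\right)^{2}} \, dx = - \frac{3 \pi}{8 a^{3}}$.

Setting $a = 2$:
$$I = - \frac{3 \pi}{64}.$$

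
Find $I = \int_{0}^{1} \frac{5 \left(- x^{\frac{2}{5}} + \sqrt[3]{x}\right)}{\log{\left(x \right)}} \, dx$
$- \log{\left(\frac{4084101}{3200000} \right)}$

Introduce a parameter $a$ in the exponent: let $I(a) = \int_{0}^{1} \frac{5 \left(\sqrt[3]{x} - x^{a}\right)}{\log{\left(x \right)}} \, dx$.

Since $\dfrac{\partial}{\partial a}\,x^{a} = x^{a} \ln x$, the $\ln x$ in the denominator cancels and
$$\frac{dI}{da} = \int_{0}^{1} -5 x^{a} \, dx = -5 \left[\frac{x^{a+1}}{a+1}\right]_0^1 = - \frac{5}{a + 1}.$$

Integrating with respect to $a$ gives $I(a) = - \log{\left(\frac{243 \left(a + 1\right)^{5}}{1024} \right)} + C$.

At $a = \frac{1}{3}$ the integrand is identically $0$, so $I(\frac{1}{3}) = 0$. The closed form gives $0$, hence $C = 0$.

Setting $a = \frac{2}{5}$:
$$I = - \log{\left(\frac{4084101}{3200000} \right)}.$$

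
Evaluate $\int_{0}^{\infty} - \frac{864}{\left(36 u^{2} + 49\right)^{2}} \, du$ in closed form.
$- \frac{36 \pi}{343}$

Begin with the known result
$$J(a) = \int_{0}^{\infty} - \frac{2}{3 \left(a^{2} + u^{2}\right)} \, du = - \frac{\pi}{3 a}.$$

Differentiating under the integral sign with respect to $a$,
$$\frac{dJ}{da} = \int_{0}^{\infty} \frac{4 a}{3 \left(a^{2} + u^{2}\right)^{2}} \, du = \frac{\pi}{3 a^{2}},$$
so $\int_{0}^{\infty} - \frac{2}{3 \left(a^{2} + u^{2}\right)^{2}} \, du = - \frac{\pi}{6 a^{3}}$.

Setting $a = \frac{7}{6}$:
$$I = - \frac{36 \pi}{343}.$$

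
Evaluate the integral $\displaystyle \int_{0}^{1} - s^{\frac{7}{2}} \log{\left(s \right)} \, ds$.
$\frac{4}{81}$

Start from the elementary integral
$$J(a) = \int_{0}^{1} - s^{a} \, ds = - \frac{1}{a + 1}.$$

Differentiating under the integral sign brings down a factor of $\ln s$:
$$\frac{dJ}{da} = \int_{0}^{1} - s^{a} \log{\left(s \right)} \, ds = \frac{1}{\left(a + 1\right)^{2}}.$$

The integral on the left is $I$, so $I = \frac{1}{\left(a + 1\right)^{2}}$.

Setting $a = \frac{7}{2}$:
$$I = \frac{4}{81}.$$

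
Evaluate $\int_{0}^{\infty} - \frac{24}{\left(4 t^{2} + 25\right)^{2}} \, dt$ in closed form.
$- \frac{3 \pi}{125}$

Begin with the known result
$$J(a) = \int_{0}^{\infty} - \frac{3}{2 \left(a^{2} + t^{2}\right)} \, dt = - \frac{3 \pi}{4 a}.$$

Differentiating under the integral sign with respect to $a$,
$$\frac{dJ}{da} = \int_{0}^{\infty} \frac{3 a}{\left(a^{2} + t^{2}\right)^{2}} \, dt = \frac{3 \pi}{4 a^{2}},$$
so $\int_{0}^{\infty} - \frac{3}{2 \left(a^{2} + t^{2}\right)^{2}} \, dt = - \frac{3 \pi}{8 a^{3}}$.

Setting $a = \frac{5}{2}$:
$$I = - \frac{3 \pi}{125}.$$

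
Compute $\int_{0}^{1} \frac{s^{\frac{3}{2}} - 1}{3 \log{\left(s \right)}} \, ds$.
$- \frac{\log{\left(2 \right)}}{3} + \frac{\log{\left(5 \right)}}{3}$

Introduce a parameter $a$ in the exponent: let $I(a) = \int_{0}^{1} \frac{s^{a} - 1}{3 \log{\left(s \right)}} \, ds$.

Since $\dfrac{\partial}{\partial a}\,s^{a} = s^{a} \ln s$, the $\ln s$ in the denominator cancels and
$$\frac{dI}{da} = \int_{0}^{1} \frac{1}{3} s^{a} \, ds = \frac{1}{3} \left[\frac{s^{a+1}}{a+1}\right]_0^1 = \frac{1}{3 \left(a + 1\right)}.$$

Integrating with respect to $a$ gives $I(a) = \frac{\log{\left(a + 1 \right)}}{3} + C$.

At $a = 0$ the integrand is identically $0$, so $I(0) = 0$. The closed form gives $0$, hence $C = 0$.

Setting $a = \frac{3}{2}$:
$$I = - \frac{\log{\left(2 \right)}}{3} + \frac{\log{\left(5 \right)}}{3}.$$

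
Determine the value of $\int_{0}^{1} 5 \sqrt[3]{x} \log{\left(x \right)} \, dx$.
$- \frac{45}{16}$

Consider the simpler parametrised integral
$$J(a) = \int_{0}^{1} 5 x^{a} \, dx = \frac{5}{a + 1}.$$

Differentiating under the integral sign brings down a factor of $\ln x$:
$$\frac{dJ}{da} = \int_{0}^{1} 5 x^{a} \log{\left(x \right)} \, dx = - \frac{5}{\left(a + 1\right)^{2}}.$$

The integral on the left is $I$, so $I = - \frac{5}{\left(a + 1\right)^{2}}$.

Setting $a = \frac{1}{3}$:
$$I = - \frac{45}{16}.$$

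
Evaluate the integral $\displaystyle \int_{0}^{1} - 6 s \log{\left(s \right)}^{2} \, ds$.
$- \frac{3}{2}$

Start from the elementary integral
$$J(a) = \int_{0}^{1} - 6 s^{a} \, ds = - \frac{6}{a + 1}.$$

Differentiating under the integral sign brings down a factor of $\ln s$:
$$\frac{dJ}{da} = \int_{0}^{1} - 6 s^{a} \log{\left(s \right)} \, ds = \frac{6}{\left(a + 1\right)^{2}}.$$

Repeating twice in total — each differentiation brings down another $\ln s$ — gives
$$\frac{d^{2}J}{da^{2}} = \int_{0}^{1} - 6 s^{a} \log{\left(s \right)}^{2} \, ds = - \frac{12}{\left(a + 1\right)^{3}},$$
and the integrand here is exactly the target integrand, so $I = - \frac{12}{\left(a + 1\right)^{3}}$.

Setting $a = 1$:
$$I = - \frac{3}{2}.$$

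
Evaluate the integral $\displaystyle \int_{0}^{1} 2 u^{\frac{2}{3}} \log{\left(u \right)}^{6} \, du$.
$\frac{629856}{15625}$

Begin with the known integral
$$J(a) = \int_{0}^{1} 2 u^{a} \, du = \frac{2}{a + 1}.$$

Differentiating under the integral sign brings down a factor of $\ln u$:
$$\frac{dJ}{da} = \int_{0}^{1} 2 u^{a} \log{\left(u \right)} \, du = - \frac{2}{\left(a + 1\right)^{2}}.$$

Repeating $6$ times in total — each differentiation brings down another $\ln u$ — gives
$$\frac{d^{6}J}{da^{6}} = \int_{0}^{1} 2 u^{a} \log{\left(u \right)}^{6} \, du = \frac{1440}{\left(a + 1\right)^{7}},$$
and the integrand here is exactly the target integrand, so $I = \frac{1440}{\left(a + 1\right)^{7}}$.

Setting $a = \frac{2}{3}$:
$$I = \frac{629856}{15625}.$$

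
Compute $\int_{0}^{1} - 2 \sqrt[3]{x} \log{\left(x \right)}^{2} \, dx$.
$- \frac{27}{16}$

Start from the elementary integral
$$J(a) = \int_{0}^{1} - 2 x^{a} \, dx = - \frac{2}{a + 1}.$$

Differentiating under the integral sign brings down a factor of $\ln x$:
$$\frac{dJ}{da} = \int_{0}^{1} - 2 x^{a} \log{\left(x \right)} \, dx = \frac{2}{\left(a + 1\right)^{2}}.$$

Repeating twice in total — each differentiation brings down another $\ln x$ — gives
$$\frac{d^{2}J}{da^{2}} = \int_{0}^{1} - 2 x^{a} \log{\left(x \right)}^{2} \, dx = - \frac{4}{\left(a + 1\right)^{3}},$$
and the integrand here is exactly the target integrand, so $I = - \frac{4}{\left(a + 1\right)^{3}}$.

Setting $a = \frac{1}{3}$:
$$I = - \frac{27}{16}.$$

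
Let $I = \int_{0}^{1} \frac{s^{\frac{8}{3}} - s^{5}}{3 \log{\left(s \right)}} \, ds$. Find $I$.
$\log{\left(\frac{\sqrt[3]{132}}{6} \right)}$

Introduce a parameter $a$ in the exponent: let $I(a) = \int_{0}^{1} \frac{s^{\frac{8}{3}} - s^{a}}{3 \log{\left(s \right)}} \, ds$.

Since $\dfrac{\partial}{\partial a}\,s^{a} = s^{a} \ln s$, the $\ln s$ in the denominator cancels and
$$\frac{dI}{da} = \int_{0}^{1} - \frac{1}{3} s^{a} \, ds = - \frac{1}{3} \left[\frac{s^{a+1}}{a+1}\right]_0^1 = - \frac{1}{3 a + 3}.$$

Integrating with respect to $a$ gives $I(a) = - \frac{\log{\left(a + 1 \right)}}{3} - \frac{\log{\left(3 \right)}}{3} + \frac{\log{\left(11 \right)}}{3} + C$.

At $a = \frac{8}{3}$ the integrand is identically $0$, so $I(\frac{8}{3}) = 0$. The closed form gives $0$, hence $C = 0$.

Setting $a = 5$:
$$I = \log{\left(\frac{\sqrt[3]{132}}{6} \right)}.$$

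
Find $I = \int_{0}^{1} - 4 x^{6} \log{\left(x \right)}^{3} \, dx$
$\frac{24}{2401}$

Begin with the known integral
$$J(a) = \int_{0}^{1} - 4 x^{a} \, dx = - \frac{4}{a + 1}.$$

Differentiating under the integral sign brings down a factor of $\ln x$:
$$\frac{dJ}{da} = \int_{0}^{1} - 4 x^{a} \log{\left(x \right)} \, dx = \frac{4}{\left(a + 1\right)^{2}}.$$

Repeating $3$ times in total — each differentiation brings down another $\ln x$ — gives
$$\frac{d^{3}J}{da^{3}} = \int_{0}^{1} - 4 x^{a} \log{\left(x \right)}^{3} \, dx = \frac{24}{\left(a + 1\right)^{4}},$$
and the integrand here is exactly the target integrand, so $I = \frac{24}{\left(a + 1\right)^{4}}$.

Setting $a = 6$:
$$I = \frac{24}{2401}.$$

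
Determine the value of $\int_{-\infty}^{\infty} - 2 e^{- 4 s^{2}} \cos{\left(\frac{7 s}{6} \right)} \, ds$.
$- \frac{\sqrt{\pi}}{e^{\frac{49}{576}}}$

Define $I(b) = \int_{-\infty}^{\infty} - 2 e^{- 4 s^{2}} \cos{\left(b s \right)} \, ds$.

Differentiating under the integral sign,
$$I'(b) = \int_{-\infty}^{\infty} 2 s e^{- 4 s^{2}} \sin{\left(b s \right)} \, ds.$$

Integrate $\int_{-\infty}^{\infty} s \sin(b s)\, e^{- 4 s^{2}}\, ds$ by parts with $u = \sin(b s)$ and $dv = s\, e^{- 4 s^{2}}\, ds$, giving $v = - \frac{e^{- 4 s^{2}}}{8}$. The boundary term vanishes and
$$\int_{-\infty}^{\infty} s \sin(b s)\, e^{- 4 s^{2}}\, ds = \frac{b}{8} \int_{-\infty}^{\infty} \cos(b s)\, e^{- 4 s^{2}}\, ds,$$
so $I'(b) = - \frac{b}{8}\, I(b)$.

This is a separable first-order ODE; solving with the initial condition $I(0) = \int_{-\infty}^{\infty} - 2 e^{- 4 s^{2}}\,ds = - \sqrt{\pi}$ gives
$$I(b) = - \sqrt{\pi} e^{- \frac{b^{2}}{16}}.$$

Setting $b = \frac{7}{6}$:
$$I = - \frac{\sqrt{\pi}}{e^{\frac{49}{576}}}.$$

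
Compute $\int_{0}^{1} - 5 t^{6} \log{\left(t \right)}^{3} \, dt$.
$\frac{30}{2401}$

Begin with the known integral
$$J(a) = \int_{0}^{1} - 5 t^{a} \, dt = - \frac{5}{a + 1}.$$

Differentiating under the integral sign brings down a factor of $\ln t$:
$$\frac{dJ}{da} = \int_{0}^{1} - 5 t^{a} \log{\left(t \right)} \, dt = \frac{5}{\left(a + 1\right)^{2}}.$$

Repeating $3$ times in total — each differentiation brings down another $\ln t$ — gives
$$\frac{d^{3}J}{da^{3}} = \int_{0}^{1} - 5 t^{a} \log{\left(t \right)}^{3} \, dt = \frac{30}{\left(a + 1\right)^{4}},$$
and the integrand here is exactly the target integrand, so $I = \frac{30}{\left(a + 1\right)^{4}}$.

Setting $a = 6$:
$$I = \frac{30}{2401}.$$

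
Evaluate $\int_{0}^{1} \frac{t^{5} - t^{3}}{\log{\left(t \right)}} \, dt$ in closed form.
$\log{\left(\frac{3}{2} \right)}$

Replace the exponent $5$ by a parameter $a$: let $I(a) = \int_{0}^{1} \frac{- t^{3} + t^{a}}{\log{\left(t \right)}} \, dt$.

Since $\dfrac{\partial}{\partial a}\,t^{a} = t^{a} \ln t$, the $\ln t$ in the denominator cancels and
$$\frac{dI}{da} = \int_{0}^{1} t^{a} \, dt = \left[\frac{t^{a+1}}{a+1}\right]_0^1 = \frac{1}{a + 1}.$$

Integrating with respect to $a$ gives $I(a) = \log{\left(\frac{a}{4} + \frac{1}{4} \right)} + C$.

At $a = 3$ the integrand is identically $0$, so $I(3) = 0$. The closed form gives $0$, hence $C = 0$.

Setting $a = 5$:
$$I = \log{\left(\frac{3}{2} \right)}.$$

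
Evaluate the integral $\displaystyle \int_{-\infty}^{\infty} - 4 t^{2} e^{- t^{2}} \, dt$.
$- 2 \sqrt{\pi}$

Start from the elementary integral
$$J(a) = \int_{-\infty}^{\infty} - 4 e^{- a t^{2}} \, dt = - \frac{4 \sqrt{\pi}}{\sqrt{a}}.$$

Differentiating under the integral sign brings down a factor of $(-t^2)$:
$$\frac{dJ}{da} = \int_{-\infty}^{\infty} 4 t^{2} e^{- a t^{2}} \, dt = \frac{2 \sqrt{\pi}}{a^{\frac{3}{2}}}.$$

The integral on the left is $-I$, so $I = - \frac{2 \sqrt{\pi}}{a^{\frac{3}{2}}}$.

Setting $a = 1$:
$$I = - 2 \sqrt{\pi}.$$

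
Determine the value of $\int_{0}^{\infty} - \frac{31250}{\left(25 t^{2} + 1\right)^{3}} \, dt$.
$- \frac{9375 \pi}{8}$

Start from the standard arctangent integral
$$J(a) = \int_{0}^{\infty} - \frac{2}{a^{2} + t^{2}} \, dt = - \frac{\pi}{a}.$$

Differentiating under the integral sign with respect to $a$,
$$\frac{dJ}{da} = \int_{0}^{\infty} \frac{4 a}{\left(a^{2} + t^{2}\right)^{2}} \, dt = \frac{\pi}{a^{2}},$$
so $\int_{0}^{\infty} - \frac{2}{\left(a^{2} + t^{2}\right)^{2}} \, dt = - \frac{\pi}{2 a^{3}}$.

Repeating — each differentiation of $1/(t^2+a^2)^j$ produces $-2ja/(t^2+a^2)^{j+1}$ — and dividing through by $-2ja$ at each step yields, after $2$ differentiations in total,
$$\int_{0}^{\infty} - \frac{2}{\left(a^{2} + t^{2}\right)^{3}} \, dt = - \frac{3 \pi}{8 a^{5}}.$$

Setting $a = \frac{1}{5}$:
$$I = - \frac{9375 \pi}{8}.$$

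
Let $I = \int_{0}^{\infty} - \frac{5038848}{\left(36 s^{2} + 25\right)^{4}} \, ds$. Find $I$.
$- \frac{26244 \pi}{15625}$

Start from the standard arctangent integral
$$J(a) = \int_{0}^{\infty} - \frac{3}{a^{2} + s^{2}} \, ds = - \frac{3 \pi}{2 a}.$$

Differentiating under the integral sign with respect to $a$,
$$\frac{dJ}{da} = \int_{0}^{\infty} \frac{6 a}{\left(a^{2} + s^{2}\right)^{2}} \, ds = \frac{3 \pi}{2 a^{2}},$$
so $\int_{0}^{\infty} - \frac{3}{\left(a^{2} + s^{2}\right)^{2}} \, ds = - \frac{3 \pi}{4 a^{3}}$.

Repeating — each differentiation of $1/(s^2+a^2)^j$ produces $-2ja/(s^2+a^2)^{j+1}$ — and dividing through by $-2ja$ at each step yields, after $3$ differentiations in total,
$$\int_{0}^{\infty} - \frac{3}{\left(a^{2} + s^{2}\right)^{4}} \, ds = - \frac{15 \pi}{32 a^{7}}.$$

Setting $a = \frac{5}{6}$:
$$I = - \frac{26244 \pi}{15625}.$$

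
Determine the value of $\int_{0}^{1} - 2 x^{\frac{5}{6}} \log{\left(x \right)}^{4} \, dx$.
$- \frac{373248}{161051}$

Start from the elementary integral
$$J(a) = \int_{0}^{1} - 2 x^{a} \, dx = - \frac{2}{a + 1}.$$

Differentiating under the integral sign brings down a factor of $\ln x$:
$$\frac{dJ}{da} = \int_{0}^{1} - 2 x^{a} \log{\left(x \right)} \, dx = \frac{2}{\left(a + 1\right)^{2}}.$$

Repeating $4$ times in total — each differentiation brings down another $\ln x$ — gives
$$\frac{d^{4}J}{da^{4}} = \int_{0}^{1} - 2 x^{a} \log{\left(x \right)}^{4} \, dx = - \frac{48}{\left(a + 1\right)^{5}},$$
and the integrand here is exactly the target integrand, so $I = - \frac{48}{\left(a + 1\right)^{5}}$.

Setting $a = \frac{5}{6}$:
$$I = - \frac{373248}{161051}.$$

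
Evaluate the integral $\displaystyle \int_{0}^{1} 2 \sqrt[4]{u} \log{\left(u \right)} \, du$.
$- \frac{32}{25}$

Begin with the known integral
$$J(a) = \int_{0}^{1} 2 u^{a} \, du = \frac{2}{a + 1}.$$

Differentiating under the integral sign brings down a factor of $\ln u$:
$$\frac{dJ}{da} = \int_{0}^{1} 2 u^{a} \log{\left(u \right)} \, du = - \frac{2}{\left(a + 1\right)^{2}}.$$

The integral on the left is $I$, so $I = - \frac{2}{\left(a + 1\right)^{2}}$.

Setting $a = \frac{1}{4}$:
$$I = - \frac{32}{25}.$$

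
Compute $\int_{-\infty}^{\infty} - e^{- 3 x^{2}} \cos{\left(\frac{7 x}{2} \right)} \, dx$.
$- \frac{\sqrt{3} \sqrt{\pi}}{3 e^{\frac{49}{48}}}$

Treat the cosine frequency as a parameter and define $I(b) = \int_{-\infty}^{\infty} - e^{- 3 x^{2}} \cos{\left(b x \right)} \, dx$.

Differentiating under the integral sign,
$$I'(b) = \int_{-\infty}^{\infty} x e^{- 3 x^{2}} \sin{\left(b x \right)} \, dx.$$

Integrate $\int_{-\infty}^{\infty} x \sin(b x)\, e^{- 3 x^{2}}\, dx$ by parts with $u = \sin(b x)$ and $dv = x\, e^{- 3 x^{2}}\, dx$, giving $v = - \frac{e^{- 3 x^{2}}}{6}$. The boundary term vanishes and
$$\int_{-\infty}^{\infty} x \sin(b x)\, e^{- 3 x^{2}}\, dx = \frac{b}{6} \int_{-\infty}^{\infty} \cos(b x)\, e^{- 3 x^{2}}\, dx,$$
so $I'(b) = - \frac{b}{6}\, I(b)$.

This is a separable first-order ODE; solving with the initial condition $I(0) = \int_{-\infty}^{\infty} - e^{- 3 x^{2}}\,dx = - \frac{\sqrt{3} \sqrt{\pi}}{3}$ gives
$$I(b) = - \frac{\sqrt{3} \sqrt{\pi} e^{- \frac{b^{2}}{12}}}{3}.$$

Setting $b = \frac{7}{2}$:
$$I = - \frac{\sqrt{3} \sqrt{\pi}}{3 e^{\frac{49}{48}}}.$$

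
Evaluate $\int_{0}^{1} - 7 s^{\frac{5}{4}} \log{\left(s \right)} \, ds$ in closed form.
$\frac{112}{81}$

Start from the elementary integral
$$J(a) = \int_{0}^{1} - 7 s^{a} \, ds = - \frac{7}{a + 1}.$$

Differentiating under the integral sign brings down a factor of $\ln s$:
$$\frac{dJ}{da} = \int_{0}^{1} - 7 s^{a} \log{\left(s \right)} \, ds = \frac{7}{\left(a + 1\right)^{2}}.$$

The integral on the left is $I$, so $I = \frac{7}{\left(a + 1\right)^{2}}$.

Setting $a = \frac{5}{4}$:
$$I = \frac{112}{81}.$$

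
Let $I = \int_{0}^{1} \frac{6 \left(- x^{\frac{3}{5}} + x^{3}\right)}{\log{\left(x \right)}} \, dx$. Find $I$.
$- \log{\left(\frac{64}{15625} \right)}$

Consider the one-parameter family: let $I(a) = \int_{0}^{1} \frac{6 \left(x^{3} - x^{a}\right)}{\log{\left(x \right)}} \, dx$.

Since $\dfrac{\partial}{\partial a}\,x^{a} = x^{a} \ln x$, the $\ln x$ in the denominator cancels and
$$\frac{dI}{da} = \int_{0}^{1} -6 x^{a} \, dx = -6 \left[\frac{x^{a+1}}{a+1}\right]_0^1 = - \frac{6}{a + 1}.$$

Integrating with respect to $a$ gives $I(a) = - \log{\left(\frac{\left(a + 1\right)^{6}}{4096} \right)} + C$.

At $a = 3$ the integrand is identically $0$, so $I(3) = 0$. The closed form gives $0$, hence $C = 0$.

Setting $a = \frac{3}{5}$:
$$I = - \log{\left(\frac{64}{15625} \right)}.$$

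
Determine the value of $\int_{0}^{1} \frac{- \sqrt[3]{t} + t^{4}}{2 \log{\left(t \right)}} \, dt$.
$\log{\left(\frac{\sqrt{15}}{2} \right)}$

Replace the exponent $\frac{1}{3}$ by a parameter $a$: let $I(a) = \int_{0}^{1} \frac{t^{4} - t^{a}}{2 \log{\left(t \right)}} \, dt$.

Since $\dfrac{\partial}{\partial a}\,t^{a} = t^{a} \ln t$, the $\ln t$ in the denominator cancels and
$$\frac{dI}{da} = \int_{0}^{1} - \frac{1}{2} t^{a} \, dt = - \frac{1}{2} \left[\frac{t^{a+1}}{a+1}\right]_0^1 = - \frac{1}{2 a + 2}.$$

Integrating with respect to $a$ gives $I(a) = - \frac{\log{\left(a + 1 \right)}}{2} + \frac{\log{\left(5 \right)}}{2} + C$.

At $a = 4$ the integrand is identically $0$, so $I(4) = 0$. The closed form gives $0$, hence $C = 0$.

Setting $a = \frac{1}{3}$:
$$I = \log{\left(\frac{\sqrt{15}}{2} \right)}.$$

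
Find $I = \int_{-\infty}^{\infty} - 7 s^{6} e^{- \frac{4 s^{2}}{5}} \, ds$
$- \frac{13125 \sqrt{5} \sqrt{\pi}}{1024}$

Start from the elementary integral
$$J(a) = \int_{-\infty}^{\infty} - 7 e^{- a s^{2}} \, ds = - \frac{7 \sqrt{\pi}}{\sqrt{a}}.$$

Differentiating under the integral sign brings down a factor of $(-s^2)$:
$$\frac{dJ}{da} = \int_{-\infty}^{\infty} 7 s^{2} e^{- a s^{2}} \, ds = \frac{7 \sqrt{\pi}}{2 a^{\frac{3}{2}}}.$$

Repeating $3$ times in total — each differentiation brings down another $(-s^2)$ — gives
$$\frac{d^{3}J}{da^{3}} = \int_{-\infty}^{\infty} 7 s^{6} e^{- a s^{2}} \, ds = \frac{105 \sqrt{\pi}}{8 a^{\frac{7}{2}}},$$
and the integrand here is $(-1)^{3}$ times the target integrand, so $I = (-1)^{3}\,\frac{d^{3}J}{da^{3}} = - \frac{105 \sqrt{\pi}}{8 a^{\frac{7}{2}}}$.

Setting $a = \frac{4}{5}$:
$$I = - \frac{13125 \sqrt{5} \sqrt{\pi}}{1024}.$$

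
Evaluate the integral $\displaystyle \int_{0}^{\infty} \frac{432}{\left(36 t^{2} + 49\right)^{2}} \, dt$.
$\frac{18 \pi}{343}$

Start from the standard arctangent integral
$$J(a) = \int_{0}^{\infty} \frac{1}{3 \left(a^{2} + t^{2}\right)} \, dt = \frac{\pi}{6 a}.$$

Differentiating under the integral sign with respect to $a$,
$$\frac{dJ}{da} = \int_{0}^{\infty} - \frac{2 a}{3 \left(a^{2} + t^{2}\right)^{2}} \, dt = - \frac{\pi}{6 a^{2}},$$
so $\int_{0}^{\infty} \frac{1}{3 \left(a^{2} + t^{2}\right)^{2}} \, dt = \frac{\pi}{12 a^{3}}$.

Setting $a = \frac{7}{6}$:
$$I = \frac{18 \pi}{343}.$$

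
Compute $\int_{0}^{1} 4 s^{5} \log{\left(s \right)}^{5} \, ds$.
$- \frac{5}{486}$

Consider the simpler parametrised integral
$$J(a) = \int_{0}^{1} 4 s^{a} \, ds = \frac{4}{a + 1}.$$

Differentiating under the integral sign brings down a factor of $\ln s$:
$$\frac{dJ}{da} = \int_{0}^{1} 4 s^{a} \log{\left(s \right)} \, ds = - \frac{4}{\left(a + 1\right)^{2}}.$$

Repeating $5$ times in total — each differentiation brings down another $\ln s$ — gives
$$\frac{d^{5}J}{da^{5}} = \int_{0}^{1} 4 s^{a} \log{\left(s \right)}^{5} \, ds = - \frac{480}{\left(a + 1\right)^{6}},$$
and the integrand here is exactly the target integrand, so $I = - \frac{480}{\left(a + 1\right)^{6}}$.

Setting $a = 5$:
$$I = - \frac{5}{486}.$$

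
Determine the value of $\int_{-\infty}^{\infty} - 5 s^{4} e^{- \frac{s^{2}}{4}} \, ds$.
$- 120 \sqrt{\pi}$

Consider the simpler parametrised integral
$$J(a) = \int_{-\infty}^{\infty} - 5 e^{- a s^{2}} \, ds = - \frac{5 \sqrt{\pi}}{\sqrt{a}}.$$

Differentiating under the integral sign brings down a factor of $(-s^2)$:
$$\frac{dJ}{da} = \int_{-\infty}^{\infty} 5 s^{2} e^{- a s^{2}} \, ds = \frac{5 \sqrt{\pi}}{2 a^{\frac{3}{2}}}.$$

Repeating twice in total — each differentiation brings down another $(-s^2)$ — gives
$$\frac{d^{2}J}{da^{2}} = \int_{-\infty}^{\infty} - 5 s^{4} e^{- a s^{2}} \, ds = - \frac{15 \sqrt{\pi}}{4 a^{\frac{5}{2}}},$$
and the integrand here is exactly the target integrand, so $I = - \frac{15 \sqrt{\pi}}{4 a^{\frac{5}{2}}}$.

Setting $a = \frac{1}{4}$:
$$I = - 120 \sqrt{\pi}.$$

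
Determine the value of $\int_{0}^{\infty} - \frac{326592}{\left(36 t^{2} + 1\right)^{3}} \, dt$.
$- 10206 \pi$

Begin with the known result
$$J(a) = \int_{0}^{\infty} - \frac{7}{a^{2} + t^{2}} \, dt = - \frac{7 \pi}{2 a}.$$

Differentiating under the integral sign with respect to $a$,
$$\frac{dJ}{da} = \int_{0}^{\infty} \frac{14 a}{\left(a^{2} + t^{2}\right)^{2}} \, dt = \frac{7 \pi}{2 a^{2}},$$
so $\int_{0}^{\infty} - \frac{7}{\left(a^{2} + t^{2}\right)^{2}} \, dt = - \frac{7 \pi}{4 a^{3}}$.

Repeating — each differentiation of $1/(t^2+a^2)^j$ produces $-2ja/(t^2+a^2)^{j+1}$ — and dividing through by $-2ja$ at each step yields, after $2$ differentiations in total,
$$\int_{0}^{\infty} - \frac{7}{\left(a^{2} + t^{2}\right)^{3}} \, dt = - \frac{21 \pi}{16 a^{5}}.$$

Setting $a = \frac{1}{6}$:
$$I = - 10206 \pi.$$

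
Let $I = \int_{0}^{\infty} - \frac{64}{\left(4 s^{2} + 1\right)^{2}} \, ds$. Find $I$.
$- 8 \pi$

Recall the elementary integral
$$J(a) = \int_{0}^{\infty} - \frac{4}{a^{2} + s^{2}} \, ds = - \frac{2 \pi}{a}.$$

Differentiating under the integral sign with respect to $a$,
$$\frac{dJ}{da} = \int_{0}^{\infty} \frac{8 a}{\left(a^{2} + s^{2}\right)^{2}} \, ds = \frac{2 \pi}{a^{2}},$$
so $\int_{0}^{\infty} - \frac{4}{\left(a^{2} + s^{2}\right)^{2}} \, ds = - \frac{\pi}{a^{3}}$.

Setting $a = \frac{1}{2}$:
$$I = - 8 \pi.$$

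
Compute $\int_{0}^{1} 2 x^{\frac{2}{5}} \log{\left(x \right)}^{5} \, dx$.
$- \frac{3750000}{117649}$

Consider the simpler parametrised integral
$$J(a) = \int_{0}^{1} 2 x^{a} \, dx = \frac{2}{a + 1}.$$

Differentiating under the integral sign brings down a factor of $\ln x$:
$$\frac{dJ}{da} = \int_{0}^{1} 2 x^{a} \log{\left(x \right)} \, dx = - \frac{2}{\left(a + 1\right)^{2}}.$$

Repeating $5$ times in total — each differentiation brings down another $\ln x$ — gives
$$\frac{d^{5}J}{da^{5}} = \int_{0}^{1} 2 x^{a} \log{\left(x \right)}^{5} \, dx = - \frac{240}{\left(a + 1\right)^{6}},$$
and the integrand here is exactly the target integrand, so $I = - \frac{240}{\left(a + 1\right)^{6}}$.

Setting $a = \frac{2}{5}$:
$$I = - \frac{3750000}{117649}.$$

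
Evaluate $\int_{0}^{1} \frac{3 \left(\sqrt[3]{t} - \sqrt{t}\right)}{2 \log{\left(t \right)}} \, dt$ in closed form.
$\log{\left(\frac{16 \sqrt{2}}{27} \right)}$

Replace the exponent $\frac{1}{3}$ by a parameter $a$: let $I(a) = \int_{0}^{1} \frac{3 \left(- \sqrt{t} + t^{a}\right)}{2 \log{\left(t \right)}} \, dt$.

Since $\dfrac{\partial}{\partial a}\,t^{a} = t^{a} \ln t$, the $\ln t$ in the denominator cancels and
$$\frac{dI}{da} = \int_{0}^{1} \frac{3}{2} t^{a} \, dt = \frac{3}{2} \left[\frac{t^{a+1}}{a+1}\right]_0^1 = \frac{3}{2 \left(a + 1\right)}.$$

Integrating with respect to $a$ gives $I(a) = \log{\left(\frac{2 \sqrt{6} \left(a + 1\right)^{\frac{3}{2}}}{9} \right)} + C$.

At $a = \frac{1}{2}$ the integrand is identically $0$, so $I(\frac{1}{2}) = 0$. The closed form gives $0$, hence $C = 0$.

Setting $a = \frac{1}{3}$:
$$I = \log{\left(\frac{16 \sqrt{2}}{27} \right)}.$$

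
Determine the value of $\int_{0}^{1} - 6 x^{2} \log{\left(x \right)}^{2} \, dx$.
$- \frac{4}{9}$

Start from the elementary integral
$$J(a) = \int_{0}^{1} - 6 x^{a} \, dx = - \frac{6}{a + 1}.$$

Differentiating under the integral sign brings down a factor of $\ln x$:
$$\frac{dJ}{da} = \int_{0}^{1} - 6 x^{a} \log{\left(x \right)} \, dx = \frac{6}{\left(a + 1\right)^{2}}.$$

Repeating twice in total — each differentiation brings down another $\ln x$ — gives
$$\frac{d^{2}J}{da^{2}} = \int_{0}^{1} - 6 x^{a} \log{\left(x \right)}^{2} \, dx = - \frac{12}{\left(a + 1\right)^{3}},$$
and the integrand here is exactly the target integrand, so $I = - \frac{12}{\left(a + 1\right)^{3}}$.

Setting $a = 2$:
$$I = - \frac{4}{9}.$$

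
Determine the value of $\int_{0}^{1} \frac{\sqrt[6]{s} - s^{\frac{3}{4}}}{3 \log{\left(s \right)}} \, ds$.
$- \frac{\log{\left(6 \right)}}{3} + \frac{2 \log{\left(2 \right)}}{3}$

Introduce a parameter $a$ in the exponent: let $I(a) = \int_{0}^{1} \frac{\sqrt[6]{s} - s^{a}}{3 \log{\left(s \right)}} \, ds$.

Since $\dfrac{\partial}{\partial a}\,s^{a} = s^{a} \ln s$, the $\ln s$ in the denominator cancels and
$$\frac{dI}{da} = \int_{0}^{1} - \frac{1}{3} s^{a} \, ds = - \frac{1}{3} \left[\frac{s^{a+1}}{a+1}\right]_0^1 = - \frac{1}{3 a + 3}.$$

Integrating with respect to $a$ gives $I(a) = - \frac{\log{\left(a + 1 \right)}}{3} - \frac{\log{\left(6 \right)}}{3} + \frac{\log{\left(7 \right)}}{3} + C$.

At $a = \frac{1}{6}$ the integrand is identically $0$, so $I(\frac{1}{6}) = 0$. The closed form gives $0$, hence $C = 0$.

Setting $a = \frac{3}{4}$:
$$I = - \frac{\log{\left(6 \right)}}{3} + \frac{2 \log{\left(2 \right)}}{3}.$$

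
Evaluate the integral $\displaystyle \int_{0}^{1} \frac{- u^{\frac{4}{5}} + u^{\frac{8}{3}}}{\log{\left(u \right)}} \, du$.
$- \log{\left(\frac{27}{55} \right)}$

Replace the exponent $\frac{4}{5}$ by a parameter $a$: let $I(a) = \int_{0}^{1} \frac{u^{\frac{8}{3}} - u^{a}}{\log{\left(u \right)}} \, du$.

Since $\dfrac{\partial}{\partial a}\,u^{a} = u^{a} \ln u$, the $\ln u$ in the denominator cancels and
$$\frac{dI}{da} = \int_{0}^{1} -1 u^{a} \, du = -1 \left[\frac{u^{a+1}}{a+1}\right]_0^1 = - \frac{1}{a + 1}.$$

Integrating with respect to $a$ gives $I(a) = - \log{\left(\frac{3 a}{11} + \frac{3}{11} \right)} + C$.

At $a = \frac{8}{3}$ the integrand is identically $0$, so $I(\frac{8}{3}) = 0$. The closed form gives $0$, hence $C = 0$.

Setting $a = \frac{4}{5}$:
$$I = - \log{\left(\frac{27}{55} \right)}.$$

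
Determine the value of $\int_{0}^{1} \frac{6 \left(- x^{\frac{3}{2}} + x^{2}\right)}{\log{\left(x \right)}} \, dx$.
$\log{\left(\frac{46656}{15625} \right)}$

Introduce a parameter $a$ in the exponent: let $I(a) = \int_{0}^{1} \frac{6 \left(- x^{\frac{3}{2}} + x^{a}\right)}{\log{\left(x \right)}} \, dx$.

Since $\dfrac{\partial}{\partial a}\,x^{a} = x^{a} \ln x$, the $\ln x$ in the denominator cancels and
$$\frac{dI}{da} = \int_{0}^{1} 6 x^{a} \, dx = 6 \left[\frac{x^{a+1}}{a+1}\right]_0^1 = \frac{6}{a + 1}.$$

Integrating with respect to $a$ gives $I(a) = \log{\left(\frac{64 \left(a + 1\right)^{6}}{15625} \right)} + C$.

At $a = \frac{3}{2}$ the integrand is identically $0$, so $I(\frac{3}{2}) = 0$. The closed form gives $0$, hence $C = 0$.

Setting $a = 2$:
$$I = \log{\left(\frac{46656}{15625} \right)}.$$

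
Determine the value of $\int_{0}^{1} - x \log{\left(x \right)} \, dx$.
$\frac{1}{4}$

Begin with the known integral
$$J(a) = \int_{0}^{1} - x^{a} \, dx = - \frac{1}{a + 1}.$$

Differentiating under the integral sign brings down a factor of $\ln x$:
$$\frac{dJ}{da} = \int_{0}^{1} - x^{a} \log{\left(x \right)} \, dx = \frac{1}{\left(a + 1\right)^{2}}.$$

The integral on the left is $I$, so $I = \frac{1}{\left(a + 1\right)^{2}}$.

Setting $a = 1$:
$$I = \frac{1}{4}.$$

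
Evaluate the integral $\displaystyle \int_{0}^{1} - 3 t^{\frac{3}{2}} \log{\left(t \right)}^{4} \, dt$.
$- \frac{2304}{3125}$

Start from the elementary integral
$$J(a) = \int_{0}^{1} - 3 t^{a} \, dt = - \frac{3}{a + 1}.$$

Differentiating under the integral sign brings down a factor of $\ln t$:
$$\frac{dJ}{da} = \int_{0}^{1} - 3 t^{a} \log{\left(t \right)} \, dt = \frac{3}{\left(a + 1\right)^{2}}.$$

Repeating $4$ times in total — each differentiation brings down another $\ln t$ — gives
$$\frac{d^{4}J}{da^{4}} = \int_{0}^{1} - 3 t^{a} \log{\left(t \right)}^{4} \, dt = - \frac{72}{\left(a + 1\right)^{5}},$$
and the integrand here is exactly the target integrand, so $I = - \frac{72}{\left(a + 1\right)^{5}}$.

Setting $a = \frac{3}{2}$:
$$I = - \frac{2304}{3125}.$$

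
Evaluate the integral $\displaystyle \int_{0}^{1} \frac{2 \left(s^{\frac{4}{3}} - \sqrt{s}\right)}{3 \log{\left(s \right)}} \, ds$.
$\log{\left(\frac{42^{\frac{2}{3}}}{9} \right)}$

Introduce a parameter $a$ in the exponent: let $I(a) = \int_{0}^{1} \frac{2 \left(s^{\frac{4}{3}} - s^{a}\right)}{3 \log{\left(s \right)}} \, ds$.

Since $\dfrac{\partial}{\partial a}\,s^{a} = s^{a} \ln s$, the $\ln s$ in the denominator cancels and
$$\frac{dI}{da} = \int_{0}^{1} - \frac{2}{3} s^{a} \, ds = - \frac{2}{3} \left[\frac{s^{a+1}}{a+1}\right]_0^1 = - \frac{2}{3 a + 3}.$$

Integrating with respect to $a$ gives $I(a) = - \frac{2 \log{\left(a + 1 \right)}}{3} - \frac{2 \log{\left(3 \right)}}{3} + \frac{2 \log{\left(7 \right)}}{3} + C$.

At $a = \frac{4}{3}$ the integrand is identically $0$, so $I(\frac{4}{3}) = 0$. The closed form gives $0$, hence $C = 0$.

Setting $a = \frac{1}{2}$:
$$I = \log{\left(\frac{42^{\frac{2}{3}}}{9} \right)}.$$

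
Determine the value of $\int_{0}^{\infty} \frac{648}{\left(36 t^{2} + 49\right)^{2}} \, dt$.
$\frac{27 \pi}{343}$

Recall the elementary integral
$$J(a) = \int_{0}^{\infty} \frac{1}{2 \left(a^{2} + t^{2}\right)} \, dt = \frac{\pi}{4 a}.$$

Differentiating under the integral sign with respect to $a$,
$$\frac{dJ}{da} = \int_{0}^{\infty} - \frac{a}{\left(a^{2} + t^{2}\right)^{2}} \, dt = - \frac{\pi}{4 a^{2}},$$
so $\int_{0}^{\infty} \frac{1}{2 \left(a^{2} + t^{2}\right)^{2}} \, dt = \frac{\pi}{8 a^{3}}$.

Setting $a = \frac{7}{6}$:
$$I = \frac{27 \pi}{343}.$$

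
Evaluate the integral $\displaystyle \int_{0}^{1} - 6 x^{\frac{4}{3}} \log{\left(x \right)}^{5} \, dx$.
$\frac{524880}{117649}$

Begin with the known integral
$$J(a) = \int_{0}^{1} - 6 x^{a} \, dx = - \frac{6}{a + 1}.$$

Differentiating under the integral sign brings down a factor of $\ln x$:
$$\frac{dJ}{da} = \int_{0}^{1} - 6 x^{a} \log{\left(x \right)} \, dx = \frac{6}{\left(a + 1\right)^{2}}.$$

Repeating $5$ times in total — each differentiation brings down another $\ln x$ — gives
$$\frac{d^{5}J}{da^{5}} = \int_{0}^{1} - 6 x^{a} \log{\left(x \right)}^{5} \, dx = \frac{720}{\left(a + 1\right)^{6}},$$
and the integrand here is exactly the target integrand, so $I = \frac{720}{\left(a + 1\right)^{6}}$.

Setting $a = \frac{4}{3}$:
$$I = \frac{524880}{117649}.$$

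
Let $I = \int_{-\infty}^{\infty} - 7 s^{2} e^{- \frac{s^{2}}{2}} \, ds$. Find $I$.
$- 7 \sqrt{2} \sqrt{\pi}$

Consider the simpler parametrised integral
$$J(a) = \int_{-\infty}^{\infty} - 7 e^{- a s^{2}} \, ds = - \frac{7 \sqrt{\pi}}{\sqrt{a}}.$$

Differentiating under the integral sign brings down a factor of $(-s^2)$:
$$\frac{dJ}{da} = \int_{-\infty}^{\infty} 7 s^{2} e^{- a s^{2}} \, ds = \frac{7 \sqrt{\pi}}{2 a^{\frac{3}{2}}}.$$

The integral on the left is $-I$, so $I = - \frac{7 \sqrt{\pi}}{2 a^{\frac{3}{2}}}$.

Setting $a = \frac{1}{2}$:
$$I = - 7 \sqrt{2} \sqrt{\pi}.$$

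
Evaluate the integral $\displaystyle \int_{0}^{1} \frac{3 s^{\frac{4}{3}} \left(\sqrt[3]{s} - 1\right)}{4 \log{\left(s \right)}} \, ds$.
$\log{\left(\frac{4 \sqrt[4]{14}}{7} \right)}$

Introduce a parameter $a$ in the exponent: let $I(a) = \int_{0}^{1} \frac{3 \left(- s^{\frac{4}{3}} + s^{a}\right)}{4 \log{\left(s \right)}} \, ds$.

Since $\dfrac{\partial}{\partial a}\,s^{a} = s^{a} \ln s$, the $\ln s$ in the denominator cancels and
$$\frac{dI}{da} = \int_{0}^{1} \frac{3}{4} s^{a} \, ds = \frac{3}{4} \left[\frac{s^{a+1}}{a+1}\right]_0^1 = \frac{3}{4 \left(a + 1\right)}.$$

Integrating with respect to $a$ gives $I(a) = \log{\left(\frac{3^{\frac{3}{4}} \sqrt[4]{7} \left(a + 1\right)^{\frac{3}{4}}}{7} \right)} + C$.

At $a = \frac{4}{3}$ the integrand is identically $0$, so $I(\frac{4}{3}) = 0$. The closed form gives $0$, hence $C = 0$.

Setting $a = \frac{5}{3}$:
$$I = \log{\left(\frac{4 \sqrt[4]{14}}{7} \right)}.$$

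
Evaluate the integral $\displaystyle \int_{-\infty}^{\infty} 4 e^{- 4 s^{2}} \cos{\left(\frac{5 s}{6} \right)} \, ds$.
$\frac{2 \sqrt{\pi}}{e^{\frac{25}{576}}}$

Treat the cosine frequency as a parameter and define $I(b) = \int_{-\infty}^{\infty} 4 e^{- 4 s^{2}} \cos{\left(b s \right)} \, ds$.

Differentiating under the integral sign,
$$I'(b) = \int_{-\infty}^{\infty} - 4 s e^{- 4 s^{2}} \sin{\left(b s \right)} \, ds.$$

Integrate $\int_{-\infty}^{\infty} s \sin(b s)\, e^{- 4 s^{2}}\, ds$ by parts with $u = \sin(b s)$ and $dv = s\, e^{- 4 s^{2}}\, ds$, giving $v = - \frac{e^{- 4 s^{2}}}{8}$. The boundary term vanishes and
$$\int_{-\infty}^{\infty} s \sin(b s)\, e^{- 4 s^{2}}\, ds = \frac{b}{8} \int_{-\infty}^{\infty} \cos(b s)\, e^{- 4 s^{2}}\, ds,$$
so $I'(b) = - \frac{b}{8}\, I(b)$.

This is a separable first-order ODE; solving with the initial condition $I(0) = \int_{-\infty}^{\infty} 4 e^{- 4 s^{2}}\,ds = 2 \sqrt{\pi}$ gives
$$I(b) = 2 \sqrt{\pi} e^{- \frac{b^{2}}{16}}.$$

Setting $b = \frac{5}{6}$:
$$I = \frac{2 \sqrt{\pi}}{e^{\frac{25}{576}}}.$$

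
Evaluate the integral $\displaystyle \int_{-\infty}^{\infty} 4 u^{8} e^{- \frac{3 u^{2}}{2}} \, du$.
$\frac{140 \sqrt{6} \sqrt{\pi}}{81}$

Consider the simpler parametrised integral
$$J(a) = \int_{-\infty}^{\infty} 4 e^{- a u^{2}} \, du = \frac{4 \sqrt{\pi}}{\sqrt{a}}.$$

Differentiating under the integral sign brings down a factor of $(-u^2)$:
$$\frac{dJ}{da} = \int_{-\infty}^{\infty} - 4 u^{2} e^{- a u^{2}} \, du = - \frac{2 \sqrt{\pi}}{a^{\frac{3}{2}}}.$$

Repeating $4$ times in total — each differentiation brings down another $(-u^2)$ — gives
$$\frac{d^{4}J}{da^{4}} = \int_{-\infty}^{\infty} 4 u^{8} e^{- a u^{2}} \, du = \frac{105 \sqrt{\pi}}{4 a^{\frac{9}{2}}},$$
and the integrand here is exactly the target integrand, so $I = \frac{105 \sqrt{\pi}}{4 a^{\frac{9}{2}}}$.

Setting $a = \frac{3}{2}$:
$$I = \frac{140 \sqrt{6} \sqrt{\pi}}{81}.$$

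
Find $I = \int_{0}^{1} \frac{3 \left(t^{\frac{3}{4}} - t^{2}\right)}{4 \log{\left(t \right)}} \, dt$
$\log{\left(\frac{\sqrt{2} \sqrt[4]{3} \cdot 7^{\frac{3}{4}}}{12} \right)}$

Consider the one-parameter family: let $I(a) = \int_{0}^{1} \frac{3 \left(- t^{2} + t^{a}\right)}{4 \log{\left(t \right)}} \, dt$.

Since $\dfrac{\partial}{\partial a}\,t^{a} = t^{a} \ln t$, the $\ln t$ in the denominator cancels and
$$\frac{dI}{da} = \int_{0}^{1} \frac{3}{4} t^{a} \, dt = \frac{3}{4} \left[\frac{t^{a+1}}{a+1}\right]_0^1 = \frac{3}{4 \left(a + 1\right)}.$$

Integrating with respect to $a$ gives $I(a) = \frac{3 \log{\left(a + 1 \right)}}{4} - \frac{3 \log{\left(3 \right)}}{4} + C$.

At $a = 2$ the integrand is identically $0$, so $I(2) = 0$. The closed form gives $0$, hence $C = 0$.

Setting $a = \frac{3}{4}$:
$$I = \log{\left(\frac{\sqrt{2} \sqrt[4]{3} \cdot 7^{\frac{3}{4}}}{12} \right)}.$$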